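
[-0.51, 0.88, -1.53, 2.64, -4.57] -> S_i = -0.51*(-1.73)^i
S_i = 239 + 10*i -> [239, 249, 259, 269, 279]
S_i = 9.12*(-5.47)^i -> [9.12, -49.89, 272.88, -1492.65, 8164.77]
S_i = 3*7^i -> [3, 21, 147, 1029, 7203]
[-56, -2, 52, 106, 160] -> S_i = -56 + 54*i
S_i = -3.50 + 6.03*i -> [-3.5, 2.53, 8.56, 14.59, 20.62]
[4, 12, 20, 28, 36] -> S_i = 4 + 8*i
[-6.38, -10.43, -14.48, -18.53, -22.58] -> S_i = -6.38 + -4.05*i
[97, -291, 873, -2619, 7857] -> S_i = 97*-3^i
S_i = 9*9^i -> [9, 81, 729, 6561, 59049]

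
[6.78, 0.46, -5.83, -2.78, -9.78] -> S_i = Random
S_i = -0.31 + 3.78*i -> [-0.31, 3.47, 7.25, 11.03, 14.81]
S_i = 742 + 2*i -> [742, 744, 746, 748, 750]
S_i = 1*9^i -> [1, 9, 81, 729, 6561]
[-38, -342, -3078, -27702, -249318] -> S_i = -38*9^i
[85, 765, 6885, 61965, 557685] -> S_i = 85*9^i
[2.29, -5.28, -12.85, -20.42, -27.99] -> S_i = 2.29 + -7.57*i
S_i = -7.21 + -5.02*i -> [-7.21, -12.23, -17.25, -22.27, -27.29]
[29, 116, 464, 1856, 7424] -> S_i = 29*4^i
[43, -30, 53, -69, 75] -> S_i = Random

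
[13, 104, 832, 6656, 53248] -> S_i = 13*8^i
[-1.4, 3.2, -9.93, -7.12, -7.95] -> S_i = Random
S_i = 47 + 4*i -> [47, 51, 55, 59, 63]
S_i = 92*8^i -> [92, 736, 5888, 47104, 376832]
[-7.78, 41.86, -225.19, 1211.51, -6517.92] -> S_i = -7.78*(-5.38)^i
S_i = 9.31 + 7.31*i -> [9.31, 16.62, 23.93, 31.24, 38.55]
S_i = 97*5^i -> [97, 485, 2425, 12125, 60625]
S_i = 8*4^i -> [8, 32, 128, 512, 2048]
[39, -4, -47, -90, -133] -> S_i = 39 + -43*i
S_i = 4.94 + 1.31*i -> [4.94, 6.25, 7.56, 8.87, 10.18]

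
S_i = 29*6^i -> [29, 174, 1044, 6264, 37584]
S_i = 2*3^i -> [2, 6, 18, 54, 162]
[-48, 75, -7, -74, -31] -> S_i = Random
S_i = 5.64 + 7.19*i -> [5.64, 12.83, 20.02, 27.21, 34.4]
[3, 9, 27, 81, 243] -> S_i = 3*3^i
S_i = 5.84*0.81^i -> [5.84, 4.73, 3.83, 3.1, 2.51]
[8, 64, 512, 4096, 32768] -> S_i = 8*8^i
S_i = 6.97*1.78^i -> [6.97, 12.41, 22.08, 39.31, 69.97]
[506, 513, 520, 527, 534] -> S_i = 506 + 7*i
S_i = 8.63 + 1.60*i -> [8.63, 10.23, 11.83, 13.43, 15.03]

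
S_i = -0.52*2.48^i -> [-0.52, -1.29, -3.2, -7.93, -19.67]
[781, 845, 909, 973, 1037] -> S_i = 781 + 64*i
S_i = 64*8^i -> [64, 512, 4096, 32768, 262144]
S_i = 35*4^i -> [35, 140, 560, 2240, 8960]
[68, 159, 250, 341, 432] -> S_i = 68 + 91*i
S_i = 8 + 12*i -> [8, 20, 32, 44, 56]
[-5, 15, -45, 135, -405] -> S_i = -5*-3^i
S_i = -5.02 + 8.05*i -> [-5.02, 3.03, 11.08, 19.13, 27.18]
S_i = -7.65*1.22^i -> [-7.65, -9.33, -11.39, -13.89, -16.95]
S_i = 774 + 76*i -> [774, 850, 926, 1002, 1078]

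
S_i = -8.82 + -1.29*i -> [-8.82, -10.11, -11.4, -12.69, -13.98]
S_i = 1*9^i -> [1, 9, 81, 729, 6561]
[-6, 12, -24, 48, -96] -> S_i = -6*-2^i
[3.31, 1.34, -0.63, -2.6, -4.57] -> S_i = 3.31 + -1.97*i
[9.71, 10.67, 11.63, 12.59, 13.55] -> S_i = 9.71 + 0.96*i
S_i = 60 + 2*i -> [60, 62, 64, 66, 68]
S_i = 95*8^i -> [95, 760, 6080, 48640, 389120]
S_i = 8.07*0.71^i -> [8.07, 5.73, 4.07, 2.89, 2.05]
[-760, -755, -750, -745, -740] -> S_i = -760 + 5*i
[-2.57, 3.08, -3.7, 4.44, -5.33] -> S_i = -2.57*(-1.20)^i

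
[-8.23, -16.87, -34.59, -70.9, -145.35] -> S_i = -8.23*2.05^i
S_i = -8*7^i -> [-8, -56, -392, -2744, -19208]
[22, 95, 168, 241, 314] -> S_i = 22 + 73*i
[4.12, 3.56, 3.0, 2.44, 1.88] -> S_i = 4.12 + -0.56*i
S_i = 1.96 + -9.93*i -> [1.96, -7.97, -17.9, -27.83, -37.76]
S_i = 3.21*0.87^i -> [3.21, 2.79, 2.43, 2.11, 1.84]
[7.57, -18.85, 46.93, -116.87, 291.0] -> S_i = 7.57*(-2.49)^i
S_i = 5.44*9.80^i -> [5.44, 53.31, 522.46, 5120.08, 50176.83]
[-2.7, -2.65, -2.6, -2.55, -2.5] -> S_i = -2.70 + 0.05*i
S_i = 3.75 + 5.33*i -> [3.75, 9.08, 14.41, 19.74, 25.07]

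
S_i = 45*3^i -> [45, 135, 405, 1215, 3645]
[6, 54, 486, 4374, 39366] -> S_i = 6*9^i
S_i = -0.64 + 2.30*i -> [-0.64, 1.66, 3.96, 6.26, 8.56]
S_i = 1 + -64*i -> [1, -63, -127, -191, -255]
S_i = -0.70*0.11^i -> [-0.7, -0.08, -0.01, -0.0, -0.0]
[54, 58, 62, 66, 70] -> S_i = 54 + 4*i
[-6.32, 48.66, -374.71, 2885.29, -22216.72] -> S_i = -6.32*(-7.70)^i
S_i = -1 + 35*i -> [-1, 34, 69, 104, 139]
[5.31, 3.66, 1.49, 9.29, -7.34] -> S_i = Random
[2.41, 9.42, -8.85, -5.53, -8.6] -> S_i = Random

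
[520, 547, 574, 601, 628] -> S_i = 520 + 27*i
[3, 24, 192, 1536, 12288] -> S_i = 3*8^i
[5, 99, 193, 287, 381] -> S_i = 5 + 94*i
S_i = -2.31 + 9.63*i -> [-2.31, 7.32, 16.95, 26.58, 36.21]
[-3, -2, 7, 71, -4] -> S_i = Random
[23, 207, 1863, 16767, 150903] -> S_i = 23*9^i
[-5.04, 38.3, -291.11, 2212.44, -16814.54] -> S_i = -5.04*(-7.60)^i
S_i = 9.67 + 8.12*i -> [9.67, 17.79, 25.91, 34.03, 42.15]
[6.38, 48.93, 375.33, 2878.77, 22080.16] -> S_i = 6.38*7.67^i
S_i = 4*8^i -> [4, 32, 256, 2048, 16384]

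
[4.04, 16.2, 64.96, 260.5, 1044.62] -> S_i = 4.04*4.01^i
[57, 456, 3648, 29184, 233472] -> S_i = 57*8^i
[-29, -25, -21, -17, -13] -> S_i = -29 + 4*i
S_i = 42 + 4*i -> [42, 46, 50, 54, 58]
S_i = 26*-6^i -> [26, -156, 936, -5616, 33696]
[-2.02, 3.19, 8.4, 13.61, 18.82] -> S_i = -2.02 + 5.21*i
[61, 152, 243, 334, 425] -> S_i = 61 + 91*i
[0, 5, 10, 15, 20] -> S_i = 0 + 5*i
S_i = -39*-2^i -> [-39, 78, -156, 312, -624]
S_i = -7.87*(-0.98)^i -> [-7.87, 7.71, -7.56, 7.41, -7.26]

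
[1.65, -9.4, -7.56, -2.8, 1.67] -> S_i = Random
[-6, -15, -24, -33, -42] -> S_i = -6 + -9*i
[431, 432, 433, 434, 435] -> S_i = 431 + 1*i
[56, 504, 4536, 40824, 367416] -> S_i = 56*9^i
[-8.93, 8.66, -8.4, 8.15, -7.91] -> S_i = -8.93*(-0.97)^i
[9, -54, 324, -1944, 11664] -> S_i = 9*-6^i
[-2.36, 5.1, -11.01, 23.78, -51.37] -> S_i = -2.36*(-2.16)^i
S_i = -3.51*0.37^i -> [-3.51, -1.3, -0.48, -0.18, -0.07]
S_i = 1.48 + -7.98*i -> [1.48, -6.5, -14.48, -22.46, -30.44]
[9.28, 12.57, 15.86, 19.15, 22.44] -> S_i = 9.28 + 3.29*i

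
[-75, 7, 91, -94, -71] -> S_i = Random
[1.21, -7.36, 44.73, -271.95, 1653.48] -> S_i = 1.21*(-6.08)^i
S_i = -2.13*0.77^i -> [-2.13, -1.64, -1.26, -0.97, -0.75]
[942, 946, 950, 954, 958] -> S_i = 942 + 4*i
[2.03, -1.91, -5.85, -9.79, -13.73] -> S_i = 2.03 + -3.94*i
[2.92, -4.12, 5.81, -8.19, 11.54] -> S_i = 2.92*(-1.41)^i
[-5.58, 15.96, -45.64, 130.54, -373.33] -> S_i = -5.58*(-2.86)^i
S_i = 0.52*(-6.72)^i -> [0.52, -3.49, 23.48, -157.8, 1060.43]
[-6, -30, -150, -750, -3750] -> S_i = -6*5^i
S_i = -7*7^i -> [-7, -49, -343, -2401, -16807]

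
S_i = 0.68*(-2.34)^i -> [0.68, -1.59, 3.72, -8.71, 20.39]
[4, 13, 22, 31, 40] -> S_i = 4 + 9*i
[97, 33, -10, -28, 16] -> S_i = Random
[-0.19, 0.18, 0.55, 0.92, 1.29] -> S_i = -0.19 + 0.37*i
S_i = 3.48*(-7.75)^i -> [3.48, -26.97, 209.02, -1619.89, 12554.11]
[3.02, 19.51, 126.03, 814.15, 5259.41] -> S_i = 3.02*6.46^i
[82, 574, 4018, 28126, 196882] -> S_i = 82*7^i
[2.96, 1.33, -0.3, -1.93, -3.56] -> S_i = 2.96 + -1.63*i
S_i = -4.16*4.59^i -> [-4.16, -19.09, -87.64, -402.28, -1846.48]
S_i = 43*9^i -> [43, 387, 3483, 31347, 282123]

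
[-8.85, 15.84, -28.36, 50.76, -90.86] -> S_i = -8.85*(-1.79)^i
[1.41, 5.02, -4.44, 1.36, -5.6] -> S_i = Random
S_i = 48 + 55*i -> [48, 103, 158, 213, 268]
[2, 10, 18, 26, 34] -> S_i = 2 + 8*i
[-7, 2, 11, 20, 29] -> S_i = -7 + 9*i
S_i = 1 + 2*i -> [1, 3, 5, 7, 9]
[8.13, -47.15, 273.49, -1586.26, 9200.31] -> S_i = 8.13*(-5.80)^i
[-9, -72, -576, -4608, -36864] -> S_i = -9*8^i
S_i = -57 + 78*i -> [-57, 21, 99, 177, 255]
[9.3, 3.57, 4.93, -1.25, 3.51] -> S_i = Random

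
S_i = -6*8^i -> [-6, -48, -384, -3072, -24576]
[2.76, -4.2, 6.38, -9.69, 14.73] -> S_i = 2.76*(-1.52)^i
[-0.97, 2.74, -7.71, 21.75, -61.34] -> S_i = -0.97*(-2.82)^i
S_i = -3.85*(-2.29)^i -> [-3.85, 8.82, -20.19, 46.23, -105.88]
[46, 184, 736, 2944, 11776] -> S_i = 46*4^i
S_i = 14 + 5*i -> [14, 19, 24, 29, 34]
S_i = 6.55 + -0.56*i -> [6.55, 5.99, 5.43, 4.87, 4.31]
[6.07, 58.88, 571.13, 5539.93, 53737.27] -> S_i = 6.07*9.70^i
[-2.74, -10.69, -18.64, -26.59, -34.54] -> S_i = -2.74 + -7.95*i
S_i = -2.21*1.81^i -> [-2.21, -4.0, -7.24, -13.1, -23.72]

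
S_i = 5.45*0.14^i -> [5.45, 0.76, 0.11, 0.01, 0.0]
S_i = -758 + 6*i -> [-758, -752, -746, -740, -734]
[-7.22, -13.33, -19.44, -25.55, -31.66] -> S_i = -7.22 + -6.11*i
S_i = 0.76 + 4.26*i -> [0.76, 5.02, 9.28, 13.54, 17.8]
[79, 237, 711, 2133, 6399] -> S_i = 79*3^i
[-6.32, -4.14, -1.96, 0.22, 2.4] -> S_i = -6.32 + 2.18*i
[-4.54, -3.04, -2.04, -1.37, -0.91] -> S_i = -4.54*0.67^i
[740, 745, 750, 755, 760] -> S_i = 740 + 5*i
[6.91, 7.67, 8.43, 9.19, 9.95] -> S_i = 6.91 + 0.76*i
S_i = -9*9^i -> [-9, -81, -729, -6561, -59049]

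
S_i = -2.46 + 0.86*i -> [-2.46, -1.6, -0.74, 0.12, 0.98]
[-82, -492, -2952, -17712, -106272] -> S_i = -82*6^i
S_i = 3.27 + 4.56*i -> [3.27, 7.83, 12.39, 16.95, 21.51]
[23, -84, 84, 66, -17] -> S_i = Random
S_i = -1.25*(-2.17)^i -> [-1.25, 2.71, -5.89, 12.77, -27.72]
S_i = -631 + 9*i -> [-631, -622, -613, -604, -595]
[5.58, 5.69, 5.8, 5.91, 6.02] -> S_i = 5.58 + 0.11*i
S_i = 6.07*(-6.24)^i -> [6.07, -37.88, 236.35, -1474.83, 9202.95]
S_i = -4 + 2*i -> [-4, -2, 0, 2, 4]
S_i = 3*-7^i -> [3, -21, 147, -1029, 7203]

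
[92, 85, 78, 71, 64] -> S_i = 92 + -7*i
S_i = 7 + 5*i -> [7, 12, 17, 22, 27]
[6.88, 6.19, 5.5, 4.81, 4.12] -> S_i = 6.88 + -0.69*i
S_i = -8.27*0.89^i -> [-8.27, -7.36, -6.55, -5.83, -5.19]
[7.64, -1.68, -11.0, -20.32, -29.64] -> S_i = 7.64 + -9.32*i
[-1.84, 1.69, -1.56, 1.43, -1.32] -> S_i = -1.84*(-0.92)^i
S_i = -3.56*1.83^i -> [-3.56, -6.51, -11.92, -21.82, -39.93]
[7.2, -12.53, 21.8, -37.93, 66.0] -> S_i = 7.20*(-1.74)^i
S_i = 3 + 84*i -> [3, 87, 171, 255, 339]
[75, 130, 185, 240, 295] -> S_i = 75 + 55*i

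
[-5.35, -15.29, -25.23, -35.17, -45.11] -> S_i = -5.35 + -9.94*i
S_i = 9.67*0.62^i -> [9.67, 6.0, 3.72, 2.3, 1.43]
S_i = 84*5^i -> [84, 420, 2100, 10500, 52500]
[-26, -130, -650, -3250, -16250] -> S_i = -26*5^i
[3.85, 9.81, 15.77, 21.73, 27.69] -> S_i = 3.85 + 5.96*i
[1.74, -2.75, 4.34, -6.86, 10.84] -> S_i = 1.74*(-1.58)^i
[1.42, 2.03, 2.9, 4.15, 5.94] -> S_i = 1.42*1.43^i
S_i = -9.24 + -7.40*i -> [-9.24, -16.64, -24.04, -31.44, -38.84]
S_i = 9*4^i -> [9, 36, 144, 576, 2304]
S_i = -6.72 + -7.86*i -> [-6.72, -14.58, -22.44, -30.3, -38.16]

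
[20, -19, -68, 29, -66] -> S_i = Random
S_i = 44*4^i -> [44, 176, 704, 2816, 11264]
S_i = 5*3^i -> [5, 15, 45, 135, 405]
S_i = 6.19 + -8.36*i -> [6.19, -2.17, -10.53, -18.89, -27.25]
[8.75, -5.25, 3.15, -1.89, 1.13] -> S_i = 8.75*(-0.60)^i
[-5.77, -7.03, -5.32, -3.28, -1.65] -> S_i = Random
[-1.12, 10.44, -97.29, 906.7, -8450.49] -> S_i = -1.12*(-9.32)^i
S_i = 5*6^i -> [5, 30, 180, 1080, 6480]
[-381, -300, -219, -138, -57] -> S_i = -381 + 81*i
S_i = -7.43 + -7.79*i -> [-7.43, -15.22, -23.01, -30.8, -38.59]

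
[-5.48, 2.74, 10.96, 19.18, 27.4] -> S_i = -5.48 + 8.22*i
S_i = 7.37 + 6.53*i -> [7.37, 13.9, 20.43, 26.96, 33.49]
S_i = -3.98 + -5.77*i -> [-3.98, -9.75, -15.52, -21.29, -27.06]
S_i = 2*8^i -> [2, 16, 128, 1024, 8192]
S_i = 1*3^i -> [1, 3, 9, 27, 81]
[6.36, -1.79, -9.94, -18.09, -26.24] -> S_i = 6.36 + -8.15*i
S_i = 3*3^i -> [3, 9, 27, 81, 243]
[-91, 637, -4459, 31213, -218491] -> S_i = -91*-7^i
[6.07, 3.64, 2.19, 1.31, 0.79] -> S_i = 6.07*0.60^i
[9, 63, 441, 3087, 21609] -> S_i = 9*7^i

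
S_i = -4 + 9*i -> [-4, 5, 14, 23, 32]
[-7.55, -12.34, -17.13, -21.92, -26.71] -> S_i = -7.55 + -4.79*i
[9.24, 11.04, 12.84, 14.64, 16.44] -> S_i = 9.24 + 1.80*i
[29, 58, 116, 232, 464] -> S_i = 29*2^i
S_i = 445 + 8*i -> [445, 453, 461, 469, 477]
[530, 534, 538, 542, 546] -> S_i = 530 + 4*i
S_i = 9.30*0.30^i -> [9.3, 2.79, 0.84, 0.25, 0.08]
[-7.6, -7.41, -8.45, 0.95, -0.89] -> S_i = Random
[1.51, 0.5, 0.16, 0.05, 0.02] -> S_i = 1.51*0.33^i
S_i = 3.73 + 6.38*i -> [3.73, 10.11, 16.49, 22.87, 29.25]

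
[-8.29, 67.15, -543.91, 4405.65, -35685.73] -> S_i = -8.29*(-8.10)^i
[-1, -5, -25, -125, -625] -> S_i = -1*5^i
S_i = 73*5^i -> [73, 365, 1825, 9125, 45625]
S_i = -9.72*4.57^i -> [-9.72, -44.42, -203.0, -927.72, -4239.66]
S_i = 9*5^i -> [9, 45, 225, 1125, 5625]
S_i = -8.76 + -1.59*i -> [-8.76, -10.35, -11.94, -13.53, -15.12]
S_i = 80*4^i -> [80, 320, 1280, 5120, 20480]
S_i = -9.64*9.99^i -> [-9.64, -96.3, -962.07, -9611.11, -96014.98]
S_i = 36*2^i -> [36, 72, 144, 288, 576]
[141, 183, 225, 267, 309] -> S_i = 141 + 42*i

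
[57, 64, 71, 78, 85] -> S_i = 57 + 7*i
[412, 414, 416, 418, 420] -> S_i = 412 + 2*i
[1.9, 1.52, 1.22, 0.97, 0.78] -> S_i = 1.90*0.80^i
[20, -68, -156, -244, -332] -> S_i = 20 + -88*i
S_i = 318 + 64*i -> [318, 382, 446, 510, 574]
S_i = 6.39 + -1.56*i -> [6.39, 4.83, 3.27, 1.71, 0.15]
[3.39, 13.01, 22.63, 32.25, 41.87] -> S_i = 3.39 + 9.62*i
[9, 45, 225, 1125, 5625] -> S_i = 9*5^i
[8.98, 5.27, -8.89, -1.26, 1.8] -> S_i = Random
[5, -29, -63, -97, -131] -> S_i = 5 + -34*i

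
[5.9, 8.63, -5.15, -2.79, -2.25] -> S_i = Random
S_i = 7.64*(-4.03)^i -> [7.64, -30.79, 124.08, -500.04, 2015.18]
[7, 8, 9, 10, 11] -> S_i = 7 + 1*i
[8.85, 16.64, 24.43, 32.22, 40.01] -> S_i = 8.85 + 7.79*i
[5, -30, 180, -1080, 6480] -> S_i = 5*-6^i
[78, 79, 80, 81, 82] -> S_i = 78 + 1*i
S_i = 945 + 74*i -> [945, 1019, 1093, 1167, 1241]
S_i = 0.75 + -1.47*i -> [0.75, -0.72, -2.19, -3.66, -5.13]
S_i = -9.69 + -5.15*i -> [-9.69, -14.84, -19.99, -25.14, -30.29]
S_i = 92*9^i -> [92, 828, 7452, 67068, 603612]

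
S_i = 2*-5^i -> [2, -10, 50, -250, 1250]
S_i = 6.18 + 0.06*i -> [6.18, 6.24, 6.3, 6.36, 6.42]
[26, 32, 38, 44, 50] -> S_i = 26 + 6*i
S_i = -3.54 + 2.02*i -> [-3.54, -1.52, 0.5, 2.52, 4.54]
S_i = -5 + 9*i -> [-5, 4, 13, 22, 31]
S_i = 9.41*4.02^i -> [9.41, 37.83, 152.07, 611.32, 2457.5]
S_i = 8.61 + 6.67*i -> [8.61, 15.28, 21.95, 28.62, 35.29]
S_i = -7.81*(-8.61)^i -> [-7.81, 67.24, -578.97, 4984.95, -42920.39]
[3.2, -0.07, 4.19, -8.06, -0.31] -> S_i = Random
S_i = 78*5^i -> [78, 390, 1950, 9750, 48750]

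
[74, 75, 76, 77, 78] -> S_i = 74 + 1*i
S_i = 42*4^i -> [42, 168, 672, 2688, 10752]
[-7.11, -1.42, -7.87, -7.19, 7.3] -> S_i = Random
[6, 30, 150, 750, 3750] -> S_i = 6*5^i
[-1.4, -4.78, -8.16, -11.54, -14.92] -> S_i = -1.40 + -3.38*i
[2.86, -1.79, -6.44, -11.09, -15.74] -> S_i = 2.86 + -4.65*i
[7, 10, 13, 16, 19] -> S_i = 7 + 3*i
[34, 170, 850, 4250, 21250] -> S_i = 34*5^i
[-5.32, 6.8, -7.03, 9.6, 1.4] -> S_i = Random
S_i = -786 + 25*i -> [-786, -761, -736, -711, -686]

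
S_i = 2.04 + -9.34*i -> [2.04, -7.3, -16.64, -25.98, -35.32]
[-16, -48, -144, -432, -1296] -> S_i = -16*3^i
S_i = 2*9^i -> [2, 18, 162, 1458, 13122]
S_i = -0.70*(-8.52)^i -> [-0.7, 5.96, -50.81, 432.93, -3688.56]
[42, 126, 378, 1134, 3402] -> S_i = 42*3^i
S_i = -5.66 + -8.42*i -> [-5.66, -14.08, -22.5, -30.92, -39.34]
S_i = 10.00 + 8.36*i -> [10.0, 18.36, 26.72, 35.08, 43.44]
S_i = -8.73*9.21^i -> [-8.73, -80.4, -740.51, -6820.14, -62813.47]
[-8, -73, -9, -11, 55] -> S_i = Random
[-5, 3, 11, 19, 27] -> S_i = -5 + 8*i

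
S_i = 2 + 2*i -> [2, 4, 6, 8, 10]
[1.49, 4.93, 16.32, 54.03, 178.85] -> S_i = 1.49*3.31^i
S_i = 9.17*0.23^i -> [9.17, 2.11, 0.49, 0.11, 0.03]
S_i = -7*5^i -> [-7, -35, -175, -875, -4375]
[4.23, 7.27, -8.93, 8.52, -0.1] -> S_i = Random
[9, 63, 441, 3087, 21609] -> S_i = 9*7^i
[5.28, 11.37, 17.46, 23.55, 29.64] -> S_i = 5.28 + 6.09*i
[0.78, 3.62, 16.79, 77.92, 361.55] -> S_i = 0.78*4.64^i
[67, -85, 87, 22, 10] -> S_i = Random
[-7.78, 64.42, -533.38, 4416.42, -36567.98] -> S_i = -7.78*(-8.28)^i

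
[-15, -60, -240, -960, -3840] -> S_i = -15*4^i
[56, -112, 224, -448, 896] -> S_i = 56*-2^i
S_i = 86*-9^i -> [86, -774, 6966, -62694, 564246]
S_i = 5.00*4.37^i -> [5.0, 21.85, 95.48, 417.27, 1823.46]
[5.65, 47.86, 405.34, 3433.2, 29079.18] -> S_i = 5.65*8.47^i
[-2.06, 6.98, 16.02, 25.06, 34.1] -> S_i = -2.06 + 9.04*i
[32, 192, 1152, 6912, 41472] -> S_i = 32*6^i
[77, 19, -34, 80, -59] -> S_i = Random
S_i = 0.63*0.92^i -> [0.63, 0.58, 0.53, 0.49, 0.45]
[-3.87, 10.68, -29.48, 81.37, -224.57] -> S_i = -3.87*(-2.76)^i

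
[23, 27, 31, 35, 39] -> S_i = 23 + 4*i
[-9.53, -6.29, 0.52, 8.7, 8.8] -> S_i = Random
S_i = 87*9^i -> [87, 783, 7047, 63423, 570807]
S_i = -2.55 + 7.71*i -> [-2.55, 5.16, 12.87, 20.58, 28.29]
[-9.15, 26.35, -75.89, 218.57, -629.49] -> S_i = -9.15*(-2.88)^i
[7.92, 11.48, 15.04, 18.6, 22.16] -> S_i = 7.92 + 3.56*i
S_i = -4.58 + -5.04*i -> [-4.58, -9.62, -14.66, -19.7, -24.74]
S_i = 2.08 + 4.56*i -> [2.08, 6.64, 11.2, 15.76, 20.32]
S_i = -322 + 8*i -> [-322, -314, -306, -298, -290]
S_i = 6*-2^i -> [6, -12, 24, -48, 96]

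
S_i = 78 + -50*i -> [78, 28, -22, -72, -122]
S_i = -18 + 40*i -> [-18, 22, 62, 102, 142]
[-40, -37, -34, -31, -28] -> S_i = -40 + 3*i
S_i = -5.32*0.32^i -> [-5.32, -1.7, -0.54, -0.17, -0.06]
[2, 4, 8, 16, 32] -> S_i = 2*2^i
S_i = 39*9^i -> [39, 351, 3159, 28431, 255879]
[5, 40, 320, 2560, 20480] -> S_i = 5*8^i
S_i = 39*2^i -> [39, 78, 156, 312, 624]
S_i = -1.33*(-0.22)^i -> [-1.33, 0.29, -0.06, 0.01, -0.0]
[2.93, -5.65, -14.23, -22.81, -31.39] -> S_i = 2.93 + -8.58*i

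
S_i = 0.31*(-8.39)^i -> [0.31, -2.6, 21.82, -183.08, 1536.06]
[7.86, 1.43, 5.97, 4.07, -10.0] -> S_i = Random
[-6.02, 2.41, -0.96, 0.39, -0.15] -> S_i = -6.02*(-0.40)^i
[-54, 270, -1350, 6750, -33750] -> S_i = -54*-5^i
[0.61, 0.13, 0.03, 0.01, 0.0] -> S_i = 0.61*0.22^i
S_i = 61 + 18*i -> [61, 79, 97, 115, 133]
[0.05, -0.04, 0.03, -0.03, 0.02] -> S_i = 0.05*(-0.82)^i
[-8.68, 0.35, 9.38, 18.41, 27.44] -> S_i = -8.68 + 9.03*i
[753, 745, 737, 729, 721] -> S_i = 753 + -8*i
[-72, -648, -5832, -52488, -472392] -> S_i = -72*9^i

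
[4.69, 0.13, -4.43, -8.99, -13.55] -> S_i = 4.69 + -4.56*i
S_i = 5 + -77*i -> [5, -72, -149, -226, -303]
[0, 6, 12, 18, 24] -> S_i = 0 + 6*i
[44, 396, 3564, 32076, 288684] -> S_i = 44*9^i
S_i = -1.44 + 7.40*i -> [-1.44, 5.96, 13.36, 20.76, 28.16]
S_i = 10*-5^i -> [10, -50, 250, -1250, 6250]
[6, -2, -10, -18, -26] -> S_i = 6 + -8*i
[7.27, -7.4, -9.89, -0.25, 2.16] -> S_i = Random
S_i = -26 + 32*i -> [-26, 6, 38, 70, 102]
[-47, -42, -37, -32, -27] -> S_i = -47 + 5*i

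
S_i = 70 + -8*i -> [70, 62, 54, 46, 38]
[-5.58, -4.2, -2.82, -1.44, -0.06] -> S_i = -5.58 + 1.38*i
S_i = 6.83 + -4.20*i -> [6.83, 2.63, -1.57, -5.77, -9.97]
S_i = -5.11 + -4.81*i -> [-5.11, -9.92, -14.73, -19.54, -24.35]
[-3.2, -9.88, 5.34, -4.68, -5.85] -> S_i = Random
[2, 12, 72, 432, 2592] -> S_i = 2*6^i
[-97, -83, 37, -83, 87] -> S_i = Random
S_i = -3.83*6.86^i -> [-3.83, -26.27, -180.24, -1236.43, -8481.94]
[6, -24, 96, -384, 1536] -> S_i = 6*-4^i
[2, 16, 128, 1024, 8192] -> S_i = 2*8^i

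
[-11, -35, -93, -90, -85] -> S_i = Random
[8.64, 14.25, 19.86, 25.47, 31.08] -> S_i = 8.64 + 5.61*i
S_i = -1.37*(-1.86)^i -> [-1.37, 2.55, -4.74, 8.82, -16.4]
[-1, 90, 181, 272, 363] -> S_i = -1 + 91*i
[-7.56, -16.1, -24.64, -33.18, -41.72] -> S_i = -7.56 + -8.54*i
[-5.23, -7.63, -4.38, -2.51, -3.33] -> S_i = Random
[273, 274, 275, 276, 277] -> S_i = 273 + 1*i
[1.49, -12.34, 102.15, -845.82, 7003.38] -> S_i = 1.49*(-8.28)^i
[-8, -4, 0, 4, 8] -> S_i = -8 + 4*i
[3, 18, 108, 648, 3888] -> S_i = 3*6^i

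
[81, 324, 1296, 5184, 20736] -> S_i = 81*4^i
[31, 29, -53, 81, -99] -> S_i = Random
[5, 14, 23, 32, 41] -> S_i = 5 + 9*i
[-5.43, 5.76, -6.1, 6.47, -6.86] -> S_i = -5.43*(-1.06)^i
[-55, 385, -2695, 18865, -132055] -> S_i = -55*-7^i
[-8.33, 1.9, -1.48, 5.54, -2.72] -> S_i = Random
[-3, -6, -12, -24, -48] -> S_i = -3*2^i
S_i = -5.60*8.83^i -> [-5.6, -49.45, -436.63, -3855.41, -34043.24]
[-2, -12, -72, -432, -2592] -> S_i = -2*6^i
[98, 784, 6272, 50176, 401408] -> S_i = 98*8^i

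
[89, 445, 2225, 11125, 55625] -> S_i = 89*5^i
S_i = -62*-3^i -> [-62, 186, -558, 1674, -5022]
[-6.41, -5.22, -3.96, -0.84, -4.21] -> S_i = Random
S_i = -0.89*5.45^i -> [-0.89, -4.85, -26.44, -144.07, -785.19]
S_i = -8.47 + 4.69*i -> [-8.47, -3.78, 0.91, 5.6, 10.29]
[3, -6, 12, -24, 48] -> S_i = 3*-2^i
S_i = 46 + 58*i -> [46, 104, 162, 220, 278]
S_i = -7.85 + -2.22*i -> [-7.85, -10.07, -12.29, -14.51, -16.73]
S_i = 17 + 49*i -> [17, 66, 115, 164, 213]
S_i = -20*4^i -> [-20, -80, -320, -1280, -5120]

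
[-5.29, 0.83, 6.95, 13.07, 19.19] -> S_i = -5.29 + 6.12*i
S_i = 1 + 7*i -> [1, 8, 15, 22, 29]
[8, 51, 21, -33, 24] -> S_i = Random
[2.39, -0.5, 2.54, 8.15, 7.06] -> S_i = Random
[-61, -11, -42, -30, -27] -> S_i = Random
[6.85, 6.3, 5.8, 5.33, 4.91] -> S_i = 6.85*0.92^i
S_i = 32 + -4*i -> [32, 28, 24, 20, 16]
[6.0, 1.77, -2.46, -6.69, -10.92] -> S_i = 6.00 + -4.23*i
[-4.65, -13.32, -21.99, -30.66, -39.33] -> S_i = -4.65 + -8.67*i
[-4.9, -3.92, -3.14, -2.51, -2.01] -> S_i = -4.90*0.80^i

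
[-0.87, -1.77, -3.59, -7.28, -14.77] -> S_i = -0.87*2.03^i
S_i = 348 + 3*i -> [348, 351, 354, 357, 360]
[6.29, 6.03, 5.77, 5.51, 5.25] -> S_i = 6.29 + -0.26*i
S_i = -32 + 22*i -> [-32, -10, 12, 34, 56]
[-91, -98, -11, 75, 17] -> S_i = Random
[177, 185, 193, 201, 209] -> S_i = 177 + 8*i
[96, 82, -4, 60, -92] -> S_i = Random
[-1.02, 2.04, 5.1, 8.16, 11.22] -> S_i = -1.02 + 3.06*i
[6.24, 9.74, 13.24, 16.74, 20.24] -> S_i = 6.24 + 3.50*i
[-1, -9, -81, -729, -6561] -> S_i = -1*9^i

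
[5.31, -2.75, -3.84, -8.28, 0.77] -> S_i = Random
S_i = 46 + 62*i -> [46, 108, 170, 232, 294]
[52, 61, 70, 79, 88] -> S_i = 52 + 9*i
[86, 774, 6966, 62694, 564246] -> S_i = 86*9^i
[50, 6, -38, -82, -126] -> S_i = 50 + -44*i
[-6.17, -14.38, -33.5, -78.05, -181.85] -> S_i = -6.17*2.33^i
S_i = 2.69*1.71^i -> [2.69, 4.6, 7.87, 13.45, 23.0]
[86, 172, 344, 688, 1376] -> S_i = 86*2^i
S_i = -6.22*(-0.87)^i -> [-6.22, 5.41, -4.71, 4.1, -3.56]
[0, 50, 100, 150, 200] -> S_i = 0 + 50*i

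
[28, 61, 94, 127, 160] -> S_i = 28 + 33*i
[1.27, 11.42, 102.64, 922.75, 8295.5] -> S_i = 1.27*8.99^i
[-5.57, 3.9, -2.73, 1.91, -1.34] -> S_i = -5.57*(-0.70)^i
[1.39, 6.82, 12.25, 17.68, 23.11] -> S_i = 1.39 + 5.43*i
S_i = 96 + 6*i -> [96, 102, 108, 114, 120]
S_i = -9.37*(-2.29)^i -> [-9.37, 21.46, -49.14, 112.52, -257.68]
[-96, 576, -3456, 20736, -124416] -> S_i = -96*-6^i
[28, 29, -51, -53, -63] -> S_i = Random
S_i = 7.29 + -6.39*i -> [7.29, 0.9, -5.49, -11.88, -18.27]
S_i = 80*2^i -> [80, 160, 320, 640, 1280]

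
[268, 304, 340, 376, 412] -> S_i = 268 + 36*i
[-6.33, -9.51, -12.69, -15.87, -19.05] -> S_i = -6.33 + -3.18*i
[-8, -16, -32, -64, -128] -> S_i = -8*2^i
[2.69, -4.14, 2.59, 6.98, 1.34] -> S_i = Random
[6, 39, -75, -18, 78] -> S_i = Random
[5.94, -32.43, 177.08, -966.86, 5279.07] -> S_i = 5.94*(-5.46)^i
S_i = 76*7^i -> [76, 532, 3724, 26068, 182476]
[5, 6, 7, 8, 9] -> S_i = 5 + 1*i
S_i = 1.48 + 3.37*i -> [1.48, 4.85, 8.22, 11.59, 14.96]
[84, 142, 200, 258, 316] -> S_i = 84 + 58*i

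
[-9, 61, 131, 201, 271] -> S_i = -9 + 70*i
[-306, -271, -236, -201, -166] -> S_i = -306 + 35*i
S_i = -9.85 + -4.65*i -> [-9.85, -14.5, -19.15, -23.8, -28.45]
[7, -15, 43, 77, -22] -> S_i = Random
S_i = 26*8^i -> [26, 208, 1664, 13312, 106496]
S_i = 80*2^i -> [80, 160, 320, 640, 1280]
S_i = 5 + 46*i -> [5, 51, 97, 143, 189]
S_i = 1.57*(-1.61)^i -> [1.57, -2.53, 4.07, -6.55, 10.55]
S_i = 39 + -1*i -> [39, 38, 37, 36, 35]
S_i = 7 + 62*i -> [7, 69, 131, 193, 255]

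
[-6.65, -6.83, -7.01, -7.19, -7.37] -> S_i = -6.65 + -0.18*i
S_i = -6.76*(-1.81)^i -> [-6.76, 12.24, -22.15, 40.09, -72.55]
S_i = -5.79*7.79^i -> [-5.79, -45.1, -351.36, -2737.1, -21322.02]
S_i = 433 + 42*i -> [433, 475, 517, 559, 601]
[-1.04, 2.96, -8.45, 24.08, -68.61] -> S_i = -1.04*(-2.85)^i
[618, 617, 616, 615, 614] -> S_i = 618 + -1*i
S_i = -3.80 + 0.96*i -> [-3.8, -2.84, -1.88, -0.92, 0.04]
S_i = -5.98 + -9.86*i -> [-5.98, -15.84, -25.7, -35.56, -45.42]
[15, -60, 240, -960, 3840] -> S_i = 15*-4^i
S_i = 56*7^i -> [56, 392, 2744, 19208, 134456]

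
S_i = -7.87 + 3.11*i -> [-7.87, -4.76, -1.65, 1.46, 4.57]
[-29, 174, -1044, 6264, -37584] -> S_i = -29*-6^i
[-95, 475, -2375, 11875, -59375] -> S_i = -95*-5^i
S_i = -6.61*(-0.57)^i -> [-6.61, 3.77, -2.15, 1.22, -0.7]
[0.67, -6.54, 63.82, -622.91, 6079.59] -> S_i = 0.67*(-9.76)^i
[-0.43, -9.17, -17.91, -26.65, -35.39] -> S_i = -0.43 + -8.74*i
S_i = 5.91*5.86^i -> [5.91, 34.63, 202.95, 1189.27, 6969.12]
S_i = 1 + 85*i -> [1, 86, 171, 256, 341]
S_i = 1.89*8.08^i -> [1.89, 15.27, 123.39, 997.0, 8055.77]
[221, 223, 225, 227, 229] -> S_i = 221 + 2*i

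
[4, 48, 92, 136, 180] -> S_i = 4 + 44*i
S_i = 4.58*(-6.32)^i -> [4.58, -28.95, 182.94, -1156.16, 7306.91]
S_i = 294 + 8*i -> [294, 302, 310, 318, 326]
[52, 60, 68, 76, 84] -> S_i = 52 + 8*i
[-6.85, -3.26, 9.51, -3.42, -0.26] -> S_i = Random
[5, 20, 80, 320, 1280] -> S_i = 5*4^i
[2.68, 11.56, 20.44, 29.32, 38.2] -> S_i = 2.68 + 8.88*i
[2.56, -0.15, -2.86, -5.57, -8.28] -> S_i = 2.56 + -2.71*i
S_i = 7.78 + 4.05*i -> [7.78, 11.83, 15.88, 19.93, 23.98]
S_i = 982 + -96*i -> [982, 886, 790, 694, 598]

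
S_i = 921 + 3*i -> [921, 924, 927, 930, 933]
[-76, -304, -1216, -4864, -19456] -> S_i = -76*4^i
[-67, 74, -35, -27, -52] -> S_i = Random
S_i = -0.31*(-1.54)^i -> [-0.31, 0.48, -0.74, 1.13, -1.74]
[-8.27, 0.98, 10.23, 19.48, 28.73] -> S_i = -8.27 + 9.25*i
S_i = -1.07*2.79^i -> [-1.07, -2.99, -8.33, -23.24, -64.83]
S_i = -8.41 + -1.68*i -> [-8.41, -10.09, -11.77, -13.45, -15.13]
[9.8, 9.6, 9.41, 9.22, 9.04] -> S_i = 9.80*0.98^i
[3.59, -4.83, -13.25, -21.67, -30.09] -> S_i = 3.59 + -8.42*i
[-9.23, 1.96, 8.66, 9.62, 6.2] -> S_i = Random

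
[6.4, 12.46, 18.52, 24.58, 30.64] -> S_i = 6.40 + 6.06*i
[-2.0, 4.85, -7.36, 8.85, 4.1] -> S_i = Random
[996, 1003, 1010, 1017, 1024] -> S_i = 996 + 7*i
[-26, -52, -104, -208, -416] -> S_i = -26*2^i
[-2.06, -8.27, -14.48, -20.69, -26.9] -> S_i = -2.06 + -6.21*i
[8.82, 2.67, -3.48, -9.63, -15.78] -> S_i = 8.82 + -6.15*i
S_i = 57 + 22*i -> [57, 79, 101, 123, 145]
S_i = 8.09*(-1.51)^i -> [8.09, -12.22, 18.45, -27.85, 42.06]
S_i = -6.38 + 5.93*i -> [-6.38, -0.45, 5.48, 11.41, 17.34]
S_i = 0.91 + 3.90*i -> [0.91, 4.81, 8.71, 12.61, 16.51]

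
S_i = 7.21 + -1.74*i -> [7.21, 5.47, 3.73, 1.99, 0.25]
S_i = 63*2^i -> [63, 126, 252, 504, 1008]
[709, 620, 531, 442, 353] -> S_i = 709 + -89*i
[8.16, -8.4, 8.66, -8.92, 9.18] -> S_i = 8.16*(-1.03)^i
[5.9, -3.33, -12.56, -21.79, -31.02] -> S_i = 5.90 + -9.23*i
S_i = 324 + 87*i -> [324, 411, 498, 585, 672]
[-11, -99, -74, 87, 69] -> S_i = Random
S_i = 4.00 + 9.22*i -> [4.0, 13.22, 22.44, 31.66, 40.88]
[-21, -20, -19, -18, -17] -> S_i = -21 + 1*i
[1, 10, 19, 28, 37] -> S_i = 1 + 9*i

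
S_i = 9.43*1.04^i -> [9.43, 9.81, 10.2, 10.61, 11.03]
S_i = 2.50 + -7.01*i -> [2.5, -4.51, -11.52, -18.53, -25.54]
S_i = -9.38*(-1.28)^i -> [-9.38, 12.01, -15.37, 19.67, -25.18]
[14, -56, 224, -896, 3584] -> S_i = 14*-4^i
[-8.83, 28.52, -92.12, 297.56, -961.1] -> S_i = -8.83*(-3.23)^i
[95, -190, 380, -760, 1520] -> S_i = 95*-2^i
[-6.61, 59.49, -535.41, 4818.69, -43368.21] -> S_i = -6.61*(-9.00)^i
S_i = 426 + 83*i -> [426, 509, 592, 675, 758]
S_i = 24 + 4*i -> [24, 28, 32, 36, 40]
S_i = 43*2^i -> [43, 86, 172, 344, 688]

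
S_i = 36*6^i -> [36, 216, 1296, 7776, 46656]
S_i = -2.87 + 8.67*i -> [-2.87, 5.8, 14.47, 23.14, 31.81]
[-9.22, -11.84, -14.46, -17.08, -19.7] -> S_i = -9.22 + -2.62*i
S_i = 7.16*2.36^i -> [7.16, 16.9, 39.88, 94.11, 222.11]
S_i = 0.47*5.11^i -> [0.47, 2.4, 12.27, 62.71, 320.47]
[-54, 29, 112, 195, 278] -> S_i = -54 + 83*i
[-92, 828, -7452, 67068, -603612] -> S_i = -92*-9^i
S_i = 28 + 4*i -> [28, 32, 36, 40, 44]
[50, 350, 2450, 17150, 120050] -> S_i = 50*7^i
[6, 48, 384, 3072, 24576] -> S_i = 6*8^i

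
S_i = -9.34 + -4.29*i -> [-9.34, -13.63, -17.92, -22.21, -26.5]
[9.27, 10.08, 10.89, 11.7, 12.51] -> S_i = 9.27 + 0.81*i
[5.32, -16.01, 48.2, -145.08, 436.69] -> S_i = 5.32*(-3.01)^i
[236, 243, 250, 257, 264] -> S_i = 236 + 7*i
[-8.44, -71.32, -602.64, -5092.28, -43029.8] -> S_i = -8.44*8.45^i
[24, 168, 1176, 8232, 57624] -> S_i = 24*7^i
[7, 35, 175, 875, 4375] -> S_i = 7*5^i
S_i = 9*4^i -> [9, 36, 144, 576, 2304]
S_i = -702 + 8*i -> [-702, -694, -686, -678, -670]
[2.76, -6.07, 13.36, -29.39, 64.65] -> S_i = 2.76*(-2.20)^i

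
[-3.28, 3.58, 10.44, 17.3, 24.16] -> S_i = -3.28 + 6.86*i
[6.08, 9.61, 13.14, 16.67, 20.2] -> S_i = 6.08 + 3.53*i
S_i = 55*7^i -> [55, 385, 2695, 18865, 132055]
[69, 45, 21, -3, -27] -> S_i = 69 + -24*i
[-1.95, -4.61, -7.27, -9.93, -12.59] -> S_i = -1.95 + -2.66*i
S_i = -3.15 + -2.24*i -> [-3.15, -5.39, -7.63, -9.87, -12.11]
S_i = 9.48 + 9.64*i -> [9.48, 19.12, 28.76, 38.4, 48.04]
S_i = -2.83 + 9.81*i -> [-2.83, 6.98, 16.79, 26.6, 36.41]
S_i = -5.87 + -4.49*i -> [-5.87, -10.36, -14.85, -19.34, -23.83]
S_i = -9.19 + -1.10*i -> [-9.19, -10.29, -11.39, -12.49, -13.59]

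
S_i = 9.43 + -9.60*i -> [9.43, -0.17, -9.77, -19.37, -28.97]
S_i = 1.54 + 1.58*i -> [1.54, 3.12, 4.7, 6.28, 7.86]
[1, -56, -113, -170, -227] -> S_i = 1 + -57*i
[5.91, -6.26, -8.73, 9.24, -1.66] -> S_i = Random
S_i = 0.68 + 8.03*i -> [0.68, 8.71, 16.74, 24.77, 32.8]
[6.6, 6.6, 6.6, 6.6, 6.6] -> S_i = 6.60*1.00^i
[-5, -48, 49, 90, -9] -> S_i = Random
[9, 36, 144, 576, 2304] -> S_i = 9*4^i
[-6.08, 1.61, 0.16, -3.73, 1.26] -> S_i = Random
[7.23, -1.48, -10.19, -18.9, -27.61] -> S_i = 7.23 + -8.71*i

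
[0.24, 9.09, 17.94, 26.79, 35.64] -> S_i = 0.24 + 8.85*i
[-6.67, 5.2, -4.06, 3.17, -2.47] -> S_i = -6.67*(-0.78)^i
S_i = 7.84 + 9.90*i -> [7.84, 17.74, 27.64, 37.54, 47.44]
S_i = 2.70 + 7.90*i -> [2.7, 10.6, 18.5, 26.4, 34.3]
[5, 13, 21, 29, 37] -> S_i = 5 + 8*i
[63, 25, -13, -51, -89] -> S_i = 63 + -38*i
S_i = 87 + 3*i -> [87, 90, 93, 96, 99]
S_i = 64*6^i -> [64, 384, 2304, 13824, 82944]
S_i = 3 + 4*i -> [3, 7, 11, 15, 19]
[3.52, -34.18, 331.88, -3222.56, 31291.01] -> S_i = 3.52*(-9.71)^i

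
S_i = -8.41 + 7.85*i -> [-8.41, -0.56, 7.29, 15.14, 22.99]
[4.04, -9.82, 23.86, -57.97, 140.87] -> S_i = 4.04*(-2.43)^i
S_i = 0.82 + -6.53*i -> [0.82, -5.71, -12.24, -18.77, -25.3]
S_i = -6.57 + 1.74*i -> [-6.57, -4.83, -3.09, -1.35, 0.39]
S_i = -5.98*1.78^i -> [-5.98, -10.64, -18.95, -33.73, -60.03]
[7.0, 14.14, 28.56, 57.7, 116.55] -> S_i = 7.00*2.02^i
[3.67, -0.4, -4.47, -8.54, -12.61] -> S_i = 3.67 + -4.07*i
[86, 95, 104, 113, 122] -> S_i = 86 + 9*i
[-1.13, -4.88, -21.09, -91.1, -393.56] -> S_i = -1.13*4.32^i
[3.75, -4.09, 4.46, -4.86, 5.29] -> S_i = 3.75*(-1.09)^i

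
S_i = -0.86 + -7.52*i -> [-0.86, -8.38, -15.9, -23.42, -30.94]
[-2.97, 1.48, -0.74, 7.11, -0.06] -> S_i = Random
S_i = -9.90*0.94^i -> [-9.9, -9.31, -8.75, -8.22, -7.73]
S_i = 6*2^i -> [6, 12, 24, 48, 96]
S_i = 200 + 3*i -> [200, 203, 206, 209, 212]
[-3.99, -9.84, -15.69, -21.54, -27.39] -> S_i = -3.99 + -5.85*i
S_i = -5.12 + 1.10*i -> [-5.12, -4.02, -2.92, -1.82, -0.72]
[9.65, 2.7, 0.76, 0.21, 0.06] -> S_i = 9.65*0.28^i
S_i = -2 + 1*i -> [-2, -1, 0, 1, 2]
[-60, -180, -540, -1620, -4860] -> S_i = -60*3^i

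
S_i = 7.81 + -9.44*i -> [7.81, -1.63, -11.07, -20.51, -29.95]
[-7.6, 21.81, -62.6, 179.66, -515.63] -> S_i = -7.60*(-2.87)^i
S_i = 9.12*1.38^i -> [9.12, 12.59, 17.37, 23.97, 33.08]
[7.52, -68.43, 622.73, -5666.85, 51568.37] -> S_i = 7.52*(-9.10)^i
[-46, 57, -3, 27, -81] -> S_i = Random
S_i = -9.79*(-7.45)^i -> [-9.79, 72.94, -543.37, 4048.1, -30158.36]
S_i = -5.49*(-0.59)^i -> [-5.49, 3.24, -1.91, 1.13, -0.67]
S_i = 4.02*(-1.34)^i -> [4.02, -5.39, 7.22, -9.67, 12.96]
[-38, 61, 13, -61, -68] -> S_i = Random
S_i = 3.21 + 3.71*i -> [3.21, 6.92, 10.63, 14.34, 18.05]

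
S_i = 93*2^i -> [93, 186, 372, 744, 1488]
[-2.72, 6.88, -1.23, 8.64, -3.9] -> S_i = Random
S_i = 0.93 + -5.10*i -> [0.93, -4.17, -9.27, -14.37, -19.47]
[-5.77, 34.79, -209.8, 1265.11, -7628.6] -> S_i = -5.77*(-6.03)^i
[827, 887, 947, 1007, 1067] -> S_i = 827 + 60*i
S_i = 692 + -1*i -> [692, 691, 690, 689, 688]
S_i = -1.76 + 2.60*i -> [-1.76, 0.84, 3.44, 6.04, 8.64]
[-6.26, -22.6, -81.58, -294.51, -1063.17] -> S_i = -6.26*3.61^i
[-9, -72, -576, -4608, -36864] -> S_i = -9*8^i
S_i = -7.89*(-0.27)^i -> [-7.89, 2.13, -0.58, 0.16, -0.04]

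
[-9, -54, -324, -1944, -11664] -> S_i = -9*6^i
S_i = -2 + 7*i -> [-2, 5, 12, 19, 26]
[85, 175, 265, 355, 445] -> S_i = 85 + 90*i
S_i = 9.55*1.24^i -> [9.55, 11.84, 14.68, 18.21, 22.58]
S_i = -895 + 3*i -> [-895, -892, -889, -886, -883]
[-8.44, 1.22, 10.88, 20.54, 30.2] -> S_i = -8.44 + 9.66*i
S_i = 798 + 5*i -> [798, 803, 808, 813, 818]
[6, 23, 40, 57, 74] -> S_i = 6 + 17*i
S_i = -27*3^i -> [-27, -81, -243, -729, -2187]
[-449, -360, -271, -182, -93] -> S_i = -449 + 89*i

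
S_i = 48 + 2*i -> [48, 50, 52, 54, 56]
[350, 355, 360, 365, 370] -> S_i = 350 + 5*i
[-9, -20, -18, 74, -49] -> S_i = Random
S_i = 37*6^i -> [37, 222, 1332, 7992, 47952]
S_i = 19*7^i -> [19, 133, 931, 6517, 45619]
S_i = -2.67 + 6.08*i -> [-2.67, 3.41, 9.49, 15.57, 21.65]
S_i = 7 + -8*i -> [7, -1, -9, -17, -25]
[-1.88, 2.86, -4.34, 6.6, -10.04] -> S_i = -1.88*(-1.52)^i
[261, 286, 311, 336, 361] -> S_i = 261 + 25*i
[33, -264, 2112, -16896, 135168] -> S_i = 33*-8^i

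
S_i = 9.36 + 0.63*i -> [9.36, 9.99, 10.62, 11.25, 11.88]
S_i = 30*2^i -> [30, 60, 120, 240, 480]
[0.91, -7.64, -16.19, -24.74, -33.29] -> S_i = 0.91 + -8.55*i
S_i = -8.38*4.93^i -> [-8.38, -41.31, -203.68, -1004.12, -4950.3]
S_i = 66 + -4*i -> [66, 62, 58, 54, 50]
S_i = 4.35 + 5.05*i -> [4.35, 9.4, 14.45, 19.5, 24.55]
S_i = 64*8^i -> [64, 512, 4096, 32768, 262144]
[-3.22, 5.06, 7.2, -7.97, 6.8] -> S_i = Random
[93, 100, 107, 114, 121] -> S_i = 93 + 7*i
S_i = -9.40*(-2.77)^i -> [-9.4, 26.04, -72.13, 199.79, -553.41]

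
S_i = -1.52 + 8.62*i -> [-1.52, 7.1, 15.72, 24.34, 32.96]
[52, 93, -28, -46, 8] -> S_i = Random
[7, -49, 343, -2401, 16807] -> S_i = 7*-7^i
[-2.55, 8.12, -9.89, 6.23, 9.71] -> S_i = Random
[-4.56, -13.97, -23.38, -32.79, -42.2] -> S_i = -4.56 + -9.41*i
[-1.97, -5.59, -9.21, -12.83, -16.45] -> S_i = -1.97 + -3.62*i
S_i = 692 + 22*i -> [692, 714, 736, 758, 780]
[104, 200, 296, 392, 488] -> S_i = 104 + 96*i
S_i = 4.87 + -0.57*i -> [4.87, 4.3, 3.73, 3.16, 2.59]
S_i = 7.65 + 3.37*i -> [7.65, 11.02, 14.39, 17.76, 21.13]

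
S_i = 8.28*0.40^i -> [8.28, 3.31, 1.32, 0.53, 0.21]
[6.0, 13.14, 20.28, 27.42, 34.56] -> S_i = 6.00 + 7.14*i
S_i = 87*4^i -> [87, 348, 1392, 5568, 22272]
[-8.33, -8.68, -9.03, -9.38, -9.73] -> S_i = -8.33 + -0.35*i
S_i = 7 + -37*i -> [7, -30, -67, -104, -141]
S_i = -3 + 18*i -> [-3, 15, 33, 51, 69]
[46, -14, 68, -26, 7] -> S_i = Random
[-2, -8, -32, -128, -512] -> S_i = -2*4^i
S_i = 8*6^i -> [8, 48, 288, 1728, 10368]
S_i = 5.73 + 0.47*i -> [5.73, 6.2, 6.67, 7.14, 7.61]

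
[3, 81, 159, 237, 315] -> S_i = 3 + 78*i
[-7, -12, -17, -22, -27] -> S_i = -7 + -5*i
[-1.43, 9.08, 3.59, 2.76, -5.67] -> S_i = Random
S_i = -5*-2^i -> [-5, 10, -20, 40, -80]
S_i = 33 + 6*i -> [33, 39, 45, 51, 57]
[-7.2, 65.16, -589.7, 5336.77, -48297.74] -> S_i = -7.20*(-9.05)^i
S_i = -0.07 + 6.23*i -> [-0.07, 6.16, 12.39, 18.62, 24.85]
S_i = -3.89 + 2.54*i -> [-3.89, -1.35, 1.19, 3.73, 6.27]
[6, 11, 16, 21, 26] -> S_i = 6 + 5*i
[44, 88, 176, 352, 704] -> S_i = 44*2^i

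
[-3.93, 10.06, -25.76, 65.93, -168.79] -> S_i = -3.93*(-2.56)^i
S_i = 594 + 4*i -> [594, 598, 602, 606, 610]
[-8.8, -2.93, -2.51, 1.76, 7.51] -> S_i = Random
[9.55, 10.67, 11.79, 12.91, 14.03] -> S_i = 9.55 + 1.12*i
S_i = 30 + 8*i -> [30, 38, 46, 54, 62]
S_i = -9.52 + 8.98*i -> [-9.52, -0.54, 8.44, 17.42, 26.4]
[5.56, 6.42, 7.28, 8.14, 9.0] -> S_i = 5.56 + 0.86*i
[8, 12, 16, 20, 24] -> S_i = 8 + 4*i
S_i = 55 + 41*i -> [55, 96, 137, 178, 219]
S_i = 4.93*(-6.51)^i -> [4.93, -32.09, 208.93, -1360.16, 8854.64]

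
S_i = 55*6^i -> [55, 330, 1980, 11880, 71280]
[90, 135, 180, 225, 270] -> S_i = 90 + 45*i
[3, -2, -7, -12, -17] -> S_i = 3 + -5*i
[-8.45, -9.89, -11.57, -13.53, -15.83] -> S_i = -8.45*1.17^i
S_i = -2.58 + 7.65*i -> [-2.58, 5.07, 12.72, 20.37, 28.02]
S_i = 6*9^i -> [6, 54, 486, 4374, 39366]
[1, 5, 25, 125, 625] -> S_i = 1*5^i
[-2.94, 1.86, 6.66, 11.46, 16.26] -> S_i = -2.94 + 4.80*i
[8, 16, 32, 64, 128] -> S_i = 8*2^i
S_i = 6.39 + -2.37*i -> [6.39, 4.02, 1.65, -0.72, -3.09]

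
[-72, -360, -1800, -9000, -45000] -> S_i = -72*5^i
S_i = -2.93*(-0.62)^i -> [-2.93, 1.82, -1.13, 0.7, -0.43]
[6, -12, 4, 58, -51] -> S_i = Random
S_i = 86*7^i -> [86, 602, 4214, 29498, 206486]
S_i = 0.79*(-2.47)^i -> [0.79, -1.95, 4.82, -11.9, 29.4]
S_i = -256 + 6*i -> [-256, -250, -244, -238, -232]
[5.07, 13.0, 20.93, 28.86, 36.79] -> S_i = 5.07 + 7.93*i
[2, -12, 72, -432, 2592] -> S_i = 2*-6^i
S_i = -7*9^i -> [-7, -63, -567, -5103, -45927]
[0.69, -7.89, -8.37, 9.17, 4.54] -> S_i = Random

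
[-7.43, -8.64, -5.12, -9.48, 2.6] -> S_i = Random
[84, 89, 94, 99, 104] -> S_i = 84 + 5*i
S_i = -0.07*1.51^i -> [-0.07, -0.11, -0.16, -0.24, -0.36]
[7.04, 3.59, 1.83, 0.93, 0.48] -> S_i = 7.04*0.51^i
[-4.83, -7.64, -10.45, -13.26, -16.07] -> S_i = -4.83 + -2.81*i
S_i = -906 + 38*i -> [-906, -868, -830, -792, -754]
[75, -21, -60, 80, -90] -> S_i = Random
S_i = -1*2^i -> [-1, -2, -4, -8, -16]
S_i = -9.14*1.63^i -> [-9.14, -14.9, -24.28, -39.58, -64.52]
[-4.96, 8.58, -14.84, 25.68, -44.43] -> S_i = -4.96*(-1.73)^i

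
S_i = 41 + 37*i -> [41, 78, 115, 152, 189]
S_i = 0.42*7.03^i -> [0.42, 2.95, 20.76, 145.92, 1025.82]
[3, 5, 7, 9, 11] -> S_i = 3 + 2*i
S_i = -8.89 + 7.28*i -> [-8.89, -1.61, 5.67, 12.95, 20.23]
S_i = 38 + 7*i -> [38, 45, 52, 59, 66]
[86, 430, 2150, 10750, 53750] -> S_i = 86*5^i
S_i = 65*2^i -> [65, 130, 260, 520, 1040]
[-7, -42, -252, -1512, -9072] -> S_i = -7*6^i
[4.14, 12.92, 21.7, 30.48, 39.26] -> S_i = 4.14 + 8.78*i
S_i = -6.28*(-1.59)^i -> [-6.28, 9.99, -15.88, 25.24, -40.14]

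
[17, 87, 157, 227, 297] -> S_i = 17 + 70*i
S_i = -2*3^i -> [-2, -6, -18, -54, -162]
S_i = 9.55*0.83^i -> [9.55, 7.93, 6.58, 5.46, 4.53]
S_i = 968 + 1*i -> [968, 969, 970, 971, 972]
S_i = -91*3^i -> [-91, -273, -819, -2457, -7371]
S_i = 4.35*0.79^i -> [4.35, 3.44, 2.71, 2.14, 1.69]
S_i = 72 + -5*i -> [72, 67, 62, 57, 52]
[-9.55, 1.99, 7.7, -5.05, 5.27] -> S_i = Random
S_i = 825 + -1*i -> [825, 824, 823, 822, 821]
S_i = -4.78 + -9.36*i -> [-4.78, -14.14, -23.5, -32.86, -42.22]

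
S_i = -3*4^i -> [-3, -12, -48, -192, -768]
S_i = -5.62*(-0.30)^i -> [-5.62, 1.69, -0.51, 0.15, -0.05]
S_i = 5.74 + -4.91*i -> [5.74, 0.83, -4.08, -8.99, -13.9]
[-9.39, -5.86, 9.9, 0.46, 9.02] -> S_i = Random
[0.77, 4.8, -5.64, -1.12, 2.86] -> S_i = Random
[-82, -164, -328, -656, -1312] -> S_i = -82*2^i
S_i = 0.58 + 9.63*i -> [0.58, 10.21, 19.84, 29.47, 39.1]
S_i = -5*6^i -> [-5, -30, -180, -1080, -6480]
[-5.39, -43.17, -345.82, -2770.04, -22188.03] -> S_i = -5.39*8.01^i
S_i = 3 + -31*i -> [3, -28, -59, -90, -121]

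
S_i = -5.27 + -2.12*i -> [-5.27, -7.39, -9.51, -11.63, -13.75]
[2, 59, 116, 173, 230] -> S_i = 2 + 57*i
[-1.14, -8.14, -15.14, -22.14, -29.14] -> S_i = -1.14 + -7.00*i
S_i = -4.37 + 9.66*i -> [-4.37, 5.29, 14.95, 24.61, 34.27]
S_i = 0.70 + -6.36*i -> [0.7, -5.66, -12.02, -18.38, -24.74]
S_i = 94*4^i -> [94, 376, 1504, 6016, 24064]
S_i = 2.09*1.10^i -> [2.09, 2.3, 2.53, 2.78, 3.06]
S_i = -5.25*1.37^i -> [-5.25, -7.19, -9.85, -13.5, -18.49]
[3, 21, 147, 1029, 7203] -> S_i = 3*7^i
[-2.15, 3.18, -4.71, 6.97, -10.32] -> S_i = -2.15*(-1.48)^i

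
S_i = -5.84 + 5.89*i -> [-5.84, 0.05, 5.94, 11.83, 17.72]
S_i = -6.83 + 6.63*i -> [-6.83, -0.2, 6.43, 13.06, 19.69]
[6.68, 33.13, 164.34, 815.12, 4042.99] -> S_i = 6.68*4.96^i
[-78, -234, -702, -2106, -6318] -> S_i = -78*3^i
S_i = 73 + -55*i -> [73, 18, -37, -92, -147]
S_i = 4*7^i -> [4, 28, 196, 1372, 9604]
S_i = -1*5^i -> [-1, -5, -25, -125, -625]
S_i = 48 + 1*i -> [48, 49, 50, 51, 52]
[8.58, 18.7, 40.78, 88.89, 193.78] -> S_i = 8.58*2.18^i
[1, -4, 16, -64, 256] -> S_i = 1*-4^i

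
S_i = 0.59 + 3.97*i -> [0.59, 4.56, 8.53, 12.5, 16.47]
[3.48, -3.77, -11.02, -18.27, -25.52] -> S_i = 3.48 + -7.25*i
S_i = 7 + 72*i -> [7, 79, 151, 223, 295]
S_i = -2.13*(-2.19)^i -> [-2.13, 4.66, -10.22, 22.37, -49.0]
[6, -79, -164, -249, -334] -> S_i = 6 + -85*i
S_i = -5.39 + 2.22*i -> [-5.39, -3.17, -0.95, 1.27, 3.49]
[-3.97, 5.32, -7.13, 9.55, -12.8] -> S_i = -3.97*(-1.34)^i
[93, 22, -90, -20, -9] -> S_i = Random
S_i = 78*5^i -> [78, 390, 1950, 9750, 48750]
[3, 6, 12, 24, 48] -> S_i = 3*2^i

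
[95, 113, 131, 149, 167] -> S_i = 95 + 18*i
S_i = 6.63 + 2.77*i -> [6.63, 9.4, 12.17, 14.94, 17.71]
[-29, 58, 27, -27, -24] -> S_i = Random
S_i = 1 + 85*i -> [1, 86, 171, 256, 341]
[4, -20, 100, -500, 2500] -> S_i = 4*-5^i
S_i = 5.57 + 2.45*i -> [5.57, 8.02, 10.47, 12.92, 15.37]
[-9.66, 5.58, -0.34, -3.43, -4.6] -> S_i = Random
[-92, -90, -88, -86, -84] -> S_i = -92 + 2*i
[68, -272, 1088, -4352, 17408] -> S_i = 68*-4^i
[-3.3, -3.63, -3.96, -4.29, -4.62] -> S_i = -3.30 + -0.33*i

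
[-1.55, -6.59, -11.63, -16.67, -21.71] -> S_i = -1.55 + -5.04*i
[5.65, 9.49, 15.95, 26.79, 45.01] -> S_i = 5.65*1.68^i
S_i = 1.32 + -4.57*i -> [1.32, -3.25, -7.82, -12.39, -16.96]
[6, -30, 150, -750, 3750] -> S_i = 6*-5^i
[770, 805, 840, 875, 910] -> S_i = 770 + 35*i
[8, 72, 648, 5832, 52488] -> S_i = 8*9^i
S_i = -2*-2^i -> [-2, 4, -8, 16, -32]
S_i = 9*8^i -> [9, 72, 576, 4608, 36864]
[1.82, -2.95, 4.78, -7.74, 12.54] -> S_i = 1.82*(-1.62)^i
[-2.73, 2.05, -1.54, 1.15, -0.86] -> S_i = -2.73*(-0.75)^i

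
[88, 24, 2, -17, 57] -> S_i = Random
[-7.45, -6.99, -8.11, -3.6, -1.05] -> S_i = Random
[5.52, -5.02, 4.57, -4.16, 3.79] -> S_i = 5.52*(-0.91)^i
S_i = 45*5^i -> [45, 225, 1125, 5625, 28125]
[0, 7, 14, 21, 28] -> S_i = 0 + 7*i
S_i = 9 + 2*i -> [9, 11, 13, 15, 17]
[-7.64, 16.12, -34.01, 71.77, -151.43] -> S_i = -7.64*(-2.11)^i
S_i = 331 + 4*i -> [331, 335, 339, 343, 347]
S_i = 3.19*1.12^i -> [3.19, 3.57, 4.0, 4.48, 5.02]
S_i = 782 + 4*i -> [782, 786, 790, 794, 798]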